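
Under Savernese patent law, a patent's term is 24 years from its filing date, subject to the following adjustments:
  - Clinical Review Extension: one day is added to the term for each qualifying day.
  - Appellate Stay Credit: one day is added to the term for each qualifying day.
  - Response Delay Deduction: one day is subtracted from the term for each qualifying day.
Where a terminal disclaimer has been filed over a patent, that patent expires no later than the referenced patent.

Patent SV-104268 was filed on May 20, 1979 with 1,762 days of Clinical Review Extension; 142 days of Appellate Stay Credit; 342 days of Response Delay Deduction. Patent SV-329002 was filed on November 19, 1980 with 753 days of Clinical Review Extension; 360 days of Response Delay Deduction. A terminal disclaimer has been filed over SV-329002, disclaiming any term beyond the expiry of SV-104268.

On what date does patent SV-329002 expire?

Natural term of SV-329002:
  Base: filing + 24 years → 19 November 2004.
  Clinical Review Extension: +753 days → 12 December 2006.
  Response Delay Deduction: −360 days → 17 December 2005.
Expiry of referenced patent SV-104268:
  Base: filing + 24 years → 20 May 2003.
  Clinical Review Extension: +1762 days → 16 March 2008.
  Appellate Stay Credit: +142 days → 5 August 2008.
  Response Delay Deduction: −342 days → 29 August 2007.
Terminal disclaimer: SV-329002 expires on the earlier of 17 December 2005 and 29 August 2007.

December 17, 2005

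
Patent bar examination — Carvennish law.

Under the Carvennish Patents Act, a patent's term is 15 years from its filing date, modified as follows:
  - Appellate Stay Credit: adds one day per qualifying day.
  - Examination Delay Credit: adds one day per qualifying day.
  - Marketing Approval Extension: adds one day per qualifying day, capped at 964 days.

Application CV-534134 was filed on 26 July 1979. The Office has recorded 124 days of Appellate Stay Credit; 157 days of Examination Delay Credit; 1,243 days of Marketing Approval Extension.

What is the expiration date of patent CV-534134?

Base term: filing date + 15 years → 26 July 1994.
Appellate Stay Credit: +124 days → 27 November 1994.
Examination Delay Credit: +157 days → 3 May 1995.
Marketing Approval Extension: 1243 days claimed exceeds the 964-day cap, so +964 days → 22 December 1997.

December 22, 1997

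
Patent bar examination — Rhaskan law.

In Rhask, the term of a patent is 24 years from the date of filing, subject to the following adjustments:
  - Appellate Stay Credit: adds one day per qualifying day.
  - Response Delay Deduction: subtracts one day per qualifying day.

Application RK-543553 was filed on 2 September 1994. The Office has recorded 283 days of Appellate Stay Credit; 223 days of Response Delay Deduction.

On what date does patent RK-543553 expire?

Base term: filing date + 24 years → 2 September 2018.
Appellate Stay Credit: +283 days → 12 June 2019.
Response Delay Deduction: −223 days → 1 November 2018.

November 1, 2018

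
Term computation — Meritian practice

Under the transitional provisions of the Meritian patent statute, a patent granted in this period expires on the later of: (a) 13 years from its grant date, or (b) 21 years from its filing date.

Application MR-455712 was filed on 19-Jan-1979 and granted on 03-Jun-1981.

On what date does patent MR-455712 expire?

(a) grant + 13 years → 3 June 1994.
(b) filing + 21 years → 19 January 2000.
Later of the two: 19 January 2000.

2000-01-19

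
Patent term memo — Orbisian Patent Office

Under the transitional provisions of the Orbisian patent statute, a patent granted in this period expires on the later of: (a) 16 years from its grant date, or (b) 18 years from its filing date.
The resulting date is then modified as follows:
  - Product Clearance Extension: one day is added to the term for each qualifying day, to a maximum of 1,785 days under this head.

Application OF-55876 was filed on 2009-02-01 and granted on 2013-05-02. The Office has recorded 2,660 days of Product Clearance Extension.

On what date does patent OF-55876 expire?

March 22, 2034

(a) grant + 16 years → 2 May 2029.
(b) filing + 18 years → 1 February 2027.
Later of the two: 2 May 2029.
Product Clearance Extension: 2660 days claimed exceeds the 1785-day cap, so +1785 days → 22 March 2034.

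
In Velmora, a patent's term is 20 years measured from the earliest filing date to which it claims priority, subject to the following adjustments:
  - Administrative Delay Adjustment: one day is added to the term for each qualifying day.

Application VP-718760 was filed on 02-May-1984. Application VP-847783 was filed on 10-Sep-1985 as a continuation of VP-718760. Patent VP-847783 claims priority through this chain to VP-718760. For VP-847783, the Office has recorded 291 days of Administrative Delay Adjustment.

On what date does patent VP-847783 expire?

Earliest priority filing: 2 May 1984.
Base term: 2 May 1984 + 20 years → 2 May 2004.
Administrative Delay Adjustment: +291 days → 17 February 2005.

2005-02-17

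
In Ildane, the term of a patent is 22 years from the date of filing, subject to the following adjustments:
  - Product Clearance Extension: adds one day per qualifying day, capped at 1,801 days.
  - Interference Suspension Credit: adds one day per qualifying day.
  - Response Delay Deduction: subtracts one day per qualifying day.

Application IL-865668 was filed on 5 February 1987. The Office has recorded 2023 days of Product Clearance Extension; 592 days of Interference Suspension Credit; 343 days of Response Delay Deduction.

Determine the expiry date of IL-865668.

Base term: filing date + 22 years → 5 February 2009.
Product Clearance Extension: 2023 days claimed exceeds the 1801-day cap, so +1801 days → 11 January 2014.
Interference Suspension Credit: +592 days → 26 August 2015.
Response Delay Deduction: −343 days → 17 September 2014.

September 17, 2014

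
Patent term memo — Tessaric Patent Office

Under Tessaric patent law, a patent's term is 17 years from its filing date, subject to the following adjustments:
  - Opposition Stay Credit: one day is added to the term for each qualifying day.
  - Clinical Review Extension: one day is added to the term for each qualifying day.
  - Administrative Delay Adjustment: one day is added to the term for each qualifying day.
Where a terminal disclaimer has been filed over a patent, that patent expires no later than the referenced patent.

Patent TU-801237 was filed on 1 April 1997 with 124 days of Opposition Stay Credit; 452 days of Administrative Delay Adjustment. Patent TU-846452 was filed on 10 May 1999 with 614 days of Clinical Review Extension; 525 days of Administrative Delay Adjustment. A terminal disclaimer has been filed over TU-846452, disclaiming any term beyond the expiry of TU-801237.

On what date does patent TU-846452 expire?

2015-10-29

Natural term of TU-846452:
  Base: filing + 17 years → 10 May 2016.
  Clinical Review Extension: +614 days → 14 January 2018.
  Administrative Delay Adjustment: +525 days → 23 June 2019.
Expiry of referenced patent TU-801237:
  Base: filing + 17 years → 1 April 2014.
  Opposition Stay Credit: +124 days → 3 August 2014.
  Administrative Delay Adjustment: +452 days → 29 October 2015.
Terminal disclaimer: TU-846452 expires on the earlier of 23 June 2019 and 29 October 2015.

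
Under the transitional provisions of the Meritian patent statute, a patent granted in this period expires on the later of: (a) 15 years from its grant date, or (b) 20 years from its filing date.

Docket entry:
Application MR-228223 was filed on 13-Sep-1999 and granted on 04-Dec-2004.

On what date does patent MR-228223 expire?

(a) grant + 15 years → 4 December 2019.
(b) filing + 20 years → 13 September 2019.
Later of the two: 4 December 2019.

December 4, 2019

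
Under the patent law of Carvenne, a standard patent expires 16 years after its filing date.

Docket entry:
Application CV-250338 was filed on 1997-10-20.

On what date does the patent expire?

Filing date + 16 years → 20 October 2013.

October 20, 2013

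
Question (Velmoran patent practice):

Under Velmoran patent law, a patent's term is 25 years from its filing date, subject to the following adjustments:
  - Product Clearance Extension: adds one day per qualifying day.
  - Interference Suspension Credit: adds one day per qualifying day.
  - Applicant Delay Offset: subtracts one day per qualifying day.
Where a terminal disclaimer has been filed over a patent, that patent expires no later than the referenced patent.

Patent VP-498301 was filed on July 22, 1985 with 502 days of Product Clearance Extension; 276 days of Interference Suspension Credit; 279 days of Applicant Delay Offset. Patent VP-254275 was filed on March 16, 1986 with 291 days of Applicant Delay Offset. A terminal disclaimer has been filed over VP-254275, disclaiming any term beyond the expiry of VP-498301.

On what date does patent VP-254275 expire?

May 29, 2010

Natural term of VP-254275:
  Base: filing + 25 years → 16 March 2011.
  Applicant Delay Offset: −291 days → 29 May 2010.
Expiry of referenced patent VP-498301:
  Base: filing + 25 years → 22 July 2010.
  Product Clearance Extension: +502 days → 6 December 2011.
  Interference Suspension Credit: +276 days → 7 September 2012.
  Applicant Delay Offset: −279 days → 3 December 2011.
Terminal disclaimer: VP-254275 expires on the earlier of 29 May 2010 and 3 December 2011.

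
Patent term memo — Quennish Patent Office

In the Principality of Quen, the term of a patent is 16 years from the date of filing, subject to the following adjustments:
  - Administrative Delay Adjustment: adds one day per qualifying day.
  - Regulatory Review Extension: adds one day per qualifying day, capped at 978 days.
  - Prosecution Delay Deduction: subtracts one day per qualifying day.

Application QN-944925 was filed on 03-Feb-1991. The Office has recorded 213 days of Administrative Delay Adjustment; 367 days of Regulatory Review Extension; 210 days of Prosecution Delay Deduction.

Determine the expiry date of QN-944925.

Base term: filing date + 16 years → 3 February 2007.
Administrative Delay Adjustment: +213 days → 4 September 2007.
Regulatory Review Extension: 367 days (within the 978-day cap) → +367 days → 5 September 2008.
Prosecution Delay Deduction: −210 days → 8 February 2008.

2008-02-08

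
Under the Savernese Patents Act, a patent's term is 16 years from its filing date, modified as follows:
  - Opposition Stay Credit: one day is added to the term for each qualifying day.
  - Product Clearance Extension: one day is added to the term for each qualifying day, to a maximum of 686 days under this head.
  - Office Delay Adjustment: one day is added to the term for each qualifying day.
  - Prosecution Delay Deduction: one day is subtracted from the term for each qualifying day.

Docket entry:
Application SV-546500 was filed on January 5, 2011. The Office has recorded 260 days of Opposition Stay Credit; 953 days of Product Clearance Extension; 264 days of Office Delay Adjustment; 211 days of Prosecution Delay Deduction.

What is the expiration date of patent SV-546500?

Base term: filing date + 16 years → 5 January 2027.
Opposition Stay Credit: +260 days → 22 September 2027.
Product Clearance Extension: 953 days claimed exceeds the 686-day cap, so +686 days → 8 August 2029.
Office Delay Adjustment: +264 days → 29 April 2030.
Prosecution Delay Deduction: −211 days → 30 September 2029.

2029-09-30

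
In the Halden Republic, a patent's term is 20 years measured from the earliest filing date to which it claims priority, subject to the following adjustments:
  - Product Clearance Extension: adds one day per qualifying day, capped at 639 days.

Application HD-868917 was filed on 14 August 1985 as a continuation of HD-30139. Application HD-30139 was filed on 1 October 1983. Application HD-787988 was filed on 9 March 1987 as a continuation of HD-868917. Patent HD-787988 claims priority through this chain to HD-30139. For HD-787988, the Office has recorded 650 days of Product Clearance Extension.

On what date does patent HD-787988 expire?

Earliest priority filing: 1 October 1983.
Base term: 1 October 1983 + 20 years → 1 October 2003.
Product Clearance Extension: 650 days claimed exceeds the 639-day cap, so +639 days → 1 July 2005.

July 1, 2005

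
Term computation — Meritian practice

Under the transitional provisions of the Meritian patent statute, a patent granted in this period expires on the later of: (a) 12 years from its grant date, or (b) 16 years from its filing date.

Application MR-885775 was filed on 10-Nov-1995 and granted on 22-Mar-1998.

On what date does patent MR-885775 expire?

(a) grant + 12 years → 22 March 2010.
(b) filing + 16 years → 10 November 2011.
Later of the two: 10 November 2011.

November 10, 2011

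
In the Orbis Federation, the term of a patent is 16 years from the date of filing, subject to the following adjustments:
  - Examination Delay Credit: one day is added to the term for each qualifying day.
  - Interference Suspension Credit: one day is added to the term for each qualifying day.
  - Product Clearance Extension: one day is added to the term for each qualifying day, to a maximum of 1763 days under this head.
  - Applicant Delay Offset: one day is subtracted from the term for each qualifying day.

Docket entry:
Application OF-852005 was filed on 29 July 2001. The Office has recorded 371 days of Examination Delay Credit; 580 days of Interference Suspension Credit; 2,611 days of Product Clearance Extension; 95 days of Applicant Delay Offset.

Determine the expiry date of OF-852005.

2024-09-29

Base term: filing date + 16 years → 29 July 2017.
Examination Delay Credit: +371 days → 4 August 2018.
Interference Suspension Credit: +580 days → 6 March 2020.
Product Clearance Extension: 2611 days claimed exceeds the 1763-day cap, so +1763 days → 2 January 2025.
Applicant Delay Offset: −95 days → 29 September 2024.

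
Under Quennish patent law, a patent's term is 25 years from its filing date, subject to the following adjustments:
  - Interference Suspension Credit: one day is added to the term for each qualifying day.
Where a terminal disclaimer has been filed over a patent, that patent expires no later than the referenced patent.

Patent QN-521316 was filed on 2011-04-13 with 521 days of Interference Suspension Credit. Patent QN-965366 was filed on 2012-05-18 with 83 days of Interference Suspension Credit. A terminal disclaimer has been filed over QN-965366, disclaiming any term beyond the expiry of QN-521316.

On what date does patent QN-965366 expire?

August 9, 2037

Natural term of QN-965366:
  Base: filing + 25 years → 18 May 2037.
  Interference Suspension Credit: +83 days → 9 August 2037.
Expiry of referenced patent QN-521316:
  Base: filing + 25 years → 13 April 2036.
  Interference Suspension Credit: +521 days → 16 September 2037.
Terminal disclaimer: QN-965366 expires on the earlier of 9 August 2037 and 16 September 2037.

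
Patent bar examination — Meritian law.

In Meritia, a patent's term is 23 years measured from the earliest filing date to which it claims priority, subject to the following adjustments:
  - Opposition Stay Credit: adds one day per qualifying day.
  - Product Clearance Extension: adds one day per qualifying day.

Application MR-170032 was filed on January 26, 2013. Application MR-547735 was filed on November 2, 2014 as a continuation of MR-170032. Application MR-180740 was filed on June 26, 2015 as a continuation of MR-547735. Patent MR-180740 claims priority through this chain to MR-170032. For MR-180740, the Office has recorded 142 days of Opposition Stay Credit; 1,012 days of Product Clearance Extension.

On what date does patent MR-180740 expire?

2039-03-25

Earliest priority filing: 26 January 2013.
Base term: 26 January 2013 + 23 years → 26 January 2036.
Opposition Stay Credit: +142 days → 16 June 2036.
Product Clearance Extension: +1012 days → 25 March 2039.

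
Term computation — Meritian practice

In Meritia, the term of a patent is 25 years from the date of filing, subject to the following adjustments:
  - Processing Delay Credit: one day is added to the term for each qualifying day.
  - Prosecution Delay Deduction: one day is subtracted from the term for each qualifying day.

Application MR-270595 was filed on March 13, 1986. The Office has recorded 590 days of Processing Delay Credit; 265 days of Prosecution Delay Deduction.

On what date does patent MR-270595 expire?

February 1, 2012

Base term: filing date + 25 years → 13 March 2011.
Processing Delay Credit: +590 days → 23 October 2012.
Prosecution Delay Deduction: −265 days → 1 February 2012.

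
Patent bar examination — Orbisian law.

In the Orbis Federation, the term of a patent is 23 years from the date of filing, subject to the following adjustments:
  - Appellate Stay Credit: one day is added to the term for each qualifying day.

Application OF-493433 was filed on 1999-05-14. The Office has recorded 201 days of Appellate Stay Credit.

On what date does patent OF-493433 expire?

Base term: filing date + 23 years → 14 May 2022.
Appellate Stay Credit: +201 days → 1 December 2022.

December 1, 2022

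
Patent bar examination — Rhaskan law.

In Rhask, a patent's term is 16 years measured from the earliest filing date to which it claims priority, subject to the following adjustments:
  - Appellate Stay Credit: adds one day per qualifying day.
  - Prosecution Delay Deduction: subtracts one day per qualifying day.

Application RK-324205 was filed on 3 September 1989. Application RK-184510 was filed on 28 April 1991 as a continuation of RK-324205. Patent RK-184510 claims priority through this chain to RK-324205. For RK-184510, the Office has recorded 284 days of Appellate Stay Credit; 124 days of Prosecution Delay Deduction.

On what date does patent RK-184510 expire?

2006-02-10

Earliest priority filing: 3 September 1989.
Base term: 3 September 1989 + 16 years → 3 September 2005.
Appellate Stay Credit: +284 days → 14 June 2006.
Prosecution Delay Deduction: −124 days → 10 February 2006.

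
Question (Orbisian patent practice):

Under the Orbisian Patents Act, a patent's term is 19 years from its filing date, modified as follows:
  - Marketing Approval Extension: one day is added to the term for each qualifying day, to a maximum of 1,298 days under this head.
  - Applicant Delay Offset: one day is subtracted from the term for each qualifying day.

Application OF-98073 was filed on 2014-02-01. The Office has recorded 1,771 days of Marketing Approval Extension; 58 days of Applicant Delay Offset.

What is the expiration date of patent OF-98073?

Base term: filing date + 19 years → 1 February 2033.
Marketing Approval Extension: 1771 days claimed exceeds the 1298-day cap, so +1298 days → 22 August 2036.
Applicant Delay Offset: −58 days → 25 June 2036.

2036-06-25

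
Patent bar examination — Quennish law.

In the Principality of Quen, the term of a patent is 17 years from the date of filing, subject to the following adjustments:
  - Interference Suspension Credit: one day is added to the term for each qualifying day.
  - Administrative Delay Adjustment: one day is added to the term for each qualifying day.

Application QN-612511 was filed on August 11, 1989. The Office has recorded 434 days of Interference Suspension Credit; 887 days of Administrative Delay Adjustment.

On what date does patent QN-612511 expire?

Base term: filing date + 17 years → 11 August 2006.
Interference Suspension Credit: +434 days → 19 October 2007.
Administrative Delay Adjustment: +887 days → 24 March 2010.

2010-03-24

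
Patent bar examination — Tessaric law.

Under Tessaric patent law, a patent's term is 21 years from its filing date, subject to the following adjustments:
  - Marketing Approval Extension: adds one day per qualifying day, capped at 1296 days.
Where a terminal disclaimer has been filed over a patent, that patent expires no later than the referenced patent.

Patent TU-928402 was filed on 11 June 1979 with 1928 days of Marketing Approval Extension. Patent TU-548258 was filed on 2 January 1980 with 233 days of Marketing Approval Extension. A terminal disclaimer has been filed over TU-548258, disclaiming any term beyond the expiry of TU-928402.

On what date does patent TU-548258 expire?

Natural term of TU-548258:
  Base: filing + 21 years → 2 January 2001.
  Marketing Approval Extension: 233 days (within the 1296-day cap) → +233 days → 23 August 2001.
Expiry of referenced patent TU-928402:
  Base: filing + 21 years → 11 June 2000.
  Marketing Approval Extension: 1928 days claimed exceeds the 1296-day cap, so +1296 days → 29 December 2003.
Terminal disclaimer: TU-548258 expires on the earlier of 23 August 2001 and 29 December 2003.

August 23, 2001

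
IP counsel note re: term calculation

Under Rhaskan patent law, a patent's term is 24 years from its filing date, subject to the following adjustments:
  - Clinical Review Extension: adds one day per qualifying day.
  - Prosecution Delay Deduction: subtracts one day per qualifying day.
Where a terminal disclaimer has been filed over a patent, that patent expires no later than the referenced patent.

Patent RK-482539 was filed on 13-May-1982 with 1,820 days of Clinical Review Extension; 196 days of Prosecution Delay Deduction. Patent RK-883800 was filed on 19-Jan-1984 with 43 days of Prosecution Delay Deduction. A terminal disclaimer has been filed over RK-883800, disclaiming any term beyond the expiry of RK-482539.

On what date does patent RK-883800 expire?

Natural term of RK-883800:
  Base: filing + 24 years → 19 January 2008.
  Prosecution Delay Deduction: −43 days → 7 December 2007.
Expiry of referenced patent RK-482539:
  Base: filing + 24 years → 13 May 2006.
  Clinical Review Extension: +1820 days → 7 May 2011.
  Prosecution Delay Deduction: −196 days → 23 October 2010.
Terminal disclaimer: RK-883800 expires on the earlier of 7 December 2007 and 23 October 2010.

2007-12-07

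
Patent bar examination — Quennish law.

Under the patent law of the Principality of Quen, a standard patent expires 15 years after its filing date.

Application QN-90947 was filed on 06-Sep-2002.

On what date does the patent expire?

Filing date + 15 years → 6 September 2017.

September 6, 2017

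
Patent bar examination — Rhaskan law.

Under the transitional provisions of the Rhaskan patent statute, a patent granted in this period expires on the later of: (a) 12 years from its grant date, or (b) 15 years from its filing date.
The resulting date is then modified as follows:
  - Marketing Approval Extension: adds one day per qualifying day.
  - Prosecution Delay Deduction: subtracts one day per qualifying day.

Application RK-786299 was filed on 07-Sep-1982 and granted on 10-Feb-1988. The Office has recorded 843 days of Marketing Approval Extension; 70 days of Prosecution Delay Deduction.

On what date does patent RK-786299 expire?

March 24, 2002

(a) grant + 12 years → 10 February 2000.
(b) filing + 15 years → 7 September 1997.
Later of the two: 10 February 2000.
Marketing Approval Extension: +843 days → 2 June 2002.
Prosecution Delay Deduction: −70 days → 24 March 2002.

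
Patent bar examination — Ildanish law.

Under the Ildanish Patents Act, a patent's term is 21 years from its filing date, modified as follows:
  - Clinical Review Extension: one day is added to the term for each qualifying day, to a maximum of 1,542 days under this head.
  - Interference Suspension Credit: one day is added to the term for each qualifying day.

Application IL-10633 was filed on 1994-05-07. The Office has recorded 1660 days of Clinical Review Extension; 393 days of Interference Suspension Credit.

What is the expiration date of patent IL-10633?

2020-08-23

Base term: filing date + 21 years → 7 May 2015.
Clinical Review Extension: 1660 days claimed exceeds the 1542-day cap, so +1542 days → 27 July 2019.
Interference Suspension Credit: +393 days → 23 August 2020.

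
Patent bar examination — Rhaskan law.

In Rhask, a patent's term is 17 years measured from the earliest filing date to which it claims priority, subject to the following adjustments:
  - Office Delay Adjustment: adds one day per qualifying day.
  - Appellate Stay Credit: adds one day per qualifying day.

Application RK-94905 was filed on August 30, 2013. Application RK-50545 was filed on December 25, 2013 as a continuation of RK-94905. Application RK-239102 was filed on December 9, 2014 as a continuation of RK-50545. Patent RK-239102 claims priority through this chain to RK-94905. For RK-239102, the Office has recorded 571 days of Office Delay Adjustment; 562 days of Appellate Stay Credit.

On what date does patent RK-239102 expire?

Earliest priority filing: 30 August 2013.
Base term: 30 August 2013 + 17 years → 30 August 2030.
Office Delay Adjustment: +571 days → 23 March 2032.
Appellate Stay Credit: +562 days → 6 October 2033.

2033-10-06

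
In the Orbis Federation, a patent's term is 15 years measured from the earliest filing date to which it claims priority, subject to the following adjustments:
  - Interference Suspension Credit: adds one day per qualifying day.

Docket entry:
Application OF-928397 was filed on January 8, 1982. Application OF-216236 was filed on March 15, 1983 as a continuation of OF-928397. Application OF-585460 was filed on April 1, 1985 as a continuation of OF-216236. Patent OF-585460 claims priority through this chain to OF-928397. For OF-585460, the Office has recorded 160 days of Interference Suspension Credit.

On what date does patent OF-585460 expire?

Earliest priority filing: 8 January 1982.
Base term: 8 January 1982 + 15 years → 8 January 1997.
Interference Suspension Credit: +160 days → 17 June 1997.

June 17, 1997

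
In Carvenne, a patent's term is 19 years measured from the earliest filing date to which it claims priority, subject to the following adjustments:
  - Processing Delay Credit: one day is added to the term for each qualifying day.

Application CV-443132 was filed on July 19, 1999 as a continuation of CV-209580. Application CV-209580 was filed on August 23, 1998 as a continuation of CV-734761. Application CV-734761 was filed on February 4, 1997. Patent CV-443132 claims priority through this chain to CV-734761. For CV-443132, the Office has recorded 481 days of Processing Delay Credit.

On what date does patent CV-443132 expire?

2017-05-30

Earliest priority filing: 4 February 1997.
Base term: 4 February 1997 + 19 years → 4 February 2016.
Processing Delay Credit: +481 days → 30 May 2017.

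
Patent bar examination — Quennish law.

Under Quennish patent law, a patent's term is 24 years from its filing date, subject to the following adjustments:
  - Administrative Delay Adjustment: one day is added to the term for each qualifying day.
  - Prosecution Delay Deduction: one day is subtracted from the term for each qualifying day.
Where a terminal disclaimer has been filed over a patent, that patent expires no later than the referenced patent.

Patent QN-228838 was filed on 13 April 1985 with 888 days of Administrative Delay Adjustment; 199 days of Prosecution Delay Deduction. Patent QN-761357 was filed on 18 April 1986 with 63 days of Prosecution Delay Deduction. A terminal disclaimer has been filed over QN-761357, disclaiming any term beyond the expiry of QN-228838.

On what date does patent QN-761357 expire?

2010-02-14

Natural term of QN-761357:
  Base: filing + 24 years → 18 April 2010.
  Prosecution Delay Deduction: −63 days → 14 February 2010.
Expiry of referenced patent QN-228838:
  Base: filing + 24 years → 13 April 2009.
  Administrative Delay Adjustment: +888 days → 18 September 2011.
  Prosecution Delay Deduction: −199 days → 3 March 2011.
Terminal disclaimer: QN-761357 expires on the earlier of 14 February 2010 and 3 March 2011.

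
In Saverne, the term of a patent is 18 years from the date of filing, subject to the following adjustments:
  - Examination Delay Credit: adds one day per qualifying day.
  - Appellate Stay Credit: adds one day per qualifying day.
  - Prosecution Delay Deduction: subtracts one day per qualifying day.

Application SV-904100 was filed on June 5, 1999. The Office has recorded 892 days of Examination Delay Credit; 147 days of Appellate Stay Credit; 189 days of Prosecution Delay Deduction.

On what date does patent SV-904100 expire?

Base term: filing date + 18 years → 5 June 2017.
Examination Delay Credit: +892 days → 14 November 2019.
Appellate Stay Credit: +147 days → 9 April 2020.
Prosecution Delay Deduction: −189 days → 3 October 2019.

October 3, 2019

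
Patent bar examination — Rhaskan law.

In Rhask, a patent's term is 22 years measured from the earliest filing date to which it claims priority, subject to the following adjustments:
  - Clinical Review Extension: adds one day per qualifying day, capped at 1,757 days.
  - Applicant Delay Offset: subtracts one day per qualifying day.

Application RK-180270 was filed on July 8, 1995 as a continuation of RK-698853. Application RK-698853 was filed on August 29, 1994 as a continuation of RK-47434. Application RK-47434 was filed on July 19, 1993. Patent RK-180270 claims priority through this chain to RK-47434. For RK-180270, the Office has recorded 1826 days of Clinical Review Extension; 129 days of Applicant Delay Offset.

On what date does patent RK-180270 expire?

Earliest priority filing: 19 July 1993.
Base term: 19 July 1993 + 22 years → 19 July 2015.
Clinical Review Extension: 1826 days claimed exceeds the 1757-day cap, so +1757 days → 10 May 2020.
Applicant Delay Offset: −129 days → 2 January 2020.

2020-01-02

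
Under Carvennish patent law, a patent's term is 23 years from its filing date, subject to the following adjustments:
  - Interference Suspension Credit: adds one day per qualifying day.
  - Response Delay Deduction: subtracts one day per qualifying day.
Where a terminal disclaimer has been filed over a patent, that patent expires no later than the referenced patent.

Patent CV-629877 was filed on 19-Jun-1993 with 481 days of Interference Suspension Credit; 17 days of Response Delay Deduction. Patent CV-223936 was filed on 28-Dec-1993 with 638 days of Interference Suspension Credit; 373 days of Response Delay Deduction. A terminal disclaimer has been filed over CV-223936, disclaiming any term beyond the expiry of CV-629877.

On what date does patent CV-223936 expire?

Natural term of CV-223936:
  Base: filing + 23 years → 28 December 2016.
  Interference Suspension Credit: +638 days → 27 September 2018.
  Response Delay Deduction: −373 days → 19 September 2017.
Expiry of referenced patent CV-629877:
  Base: filing + 23 years → 19 June 2016.
  Interference Suspension Credit: +481 days → 13 October 2017.
  Response Delay Deduction: −17 days → 26 September 2017.
Terminal disclaimer: CV-223936 expires on the earlier of 19 September 2017 and 26 September 2017.

September 19, 2017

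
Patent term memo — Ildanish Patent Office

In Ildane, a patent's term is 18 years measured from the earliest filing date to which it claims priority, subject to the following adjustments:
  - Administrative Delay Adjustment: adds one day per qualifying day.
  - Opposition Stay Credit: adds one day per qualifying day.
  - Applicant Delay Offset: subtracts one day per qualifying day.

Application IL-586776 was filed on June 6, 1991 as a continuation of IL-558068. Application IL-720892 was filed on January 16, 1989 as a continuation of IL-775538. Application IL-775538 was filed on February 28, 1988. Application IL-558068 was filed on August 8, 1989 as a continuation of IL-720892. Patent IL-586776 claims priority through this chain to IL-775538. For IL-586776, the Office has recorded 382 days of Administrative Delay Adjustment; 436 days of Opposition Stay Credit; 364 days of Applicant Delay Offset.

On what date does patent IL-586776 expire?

Earliest priority filing: 28 February 1988.
Base term: 28 February 1988 + 18 years → 28 February 2006.
Administrative Delay Adjustment: +382 days → 17 March 2007.
Opposition Stay Credit: +436 days → 26 May 2008.
Applicant Delay Offset: −364 days → 28 May 2007.

May 28, 2007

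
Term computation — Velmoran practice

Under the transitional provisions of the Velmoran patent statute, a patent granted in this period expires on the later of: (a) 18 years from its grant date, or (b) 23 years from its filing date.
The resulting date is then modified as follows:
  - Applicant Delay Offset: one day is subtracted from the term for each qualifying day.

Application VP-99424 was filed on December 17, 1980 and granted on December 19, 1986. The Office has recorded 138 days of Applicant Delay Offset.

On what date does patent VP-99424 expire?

2004-08-03

(a) grant + 18 years → 19 December 2004.
(b) filing + 23 years → 17 December 2003.
Later of the two: 19 December 2004.
Applicant Delay Offset: −138 days → 3 August 2004.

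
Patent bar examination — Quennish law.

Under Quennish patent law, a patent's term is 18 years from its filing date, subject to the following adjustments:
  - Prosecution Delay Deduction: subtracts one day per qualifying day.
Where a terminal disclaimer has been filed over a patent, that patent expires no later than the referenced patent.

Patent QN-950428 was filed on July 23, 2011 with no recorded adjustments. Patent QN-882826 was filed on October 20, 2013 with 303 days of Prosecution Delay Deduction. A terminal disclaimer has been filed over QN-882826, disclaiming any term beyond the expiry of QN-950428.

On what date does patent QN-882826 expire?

Natural term of QN-882826:
  Base: filing + 18 years → 20 October 2031.
  Prosecution Delay Deduction: −303 days → 21 December 2030.
Expiry of referenced patent QN-950428:
  Base: filing + 18 years → 23 July 2029.
Terminal disclaimer: QN-882826 expires on the earlier of 21 December 2030 and 23 July 2029.

2029-07-23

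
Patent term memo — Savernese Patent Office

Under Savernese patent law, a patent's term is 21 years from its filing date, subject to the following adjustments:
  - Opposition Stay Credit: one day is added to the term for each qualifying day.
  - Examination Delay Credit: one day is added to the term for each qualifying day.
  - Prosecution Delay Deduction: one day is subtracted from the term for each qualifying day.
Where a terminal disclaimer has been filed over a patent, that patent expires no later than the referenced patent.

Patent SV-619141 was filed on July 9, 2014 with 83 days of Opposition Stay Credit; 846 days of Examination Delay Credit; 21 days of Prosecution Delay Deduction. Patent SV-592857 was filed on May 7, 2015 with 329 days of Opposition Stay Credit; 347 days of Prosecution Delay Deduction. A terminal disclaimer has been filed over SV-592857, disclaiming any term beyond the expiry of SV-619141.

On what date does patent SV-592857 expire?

April 19, 2036

Natural term of SV-592857:
  Base: filing + 21 years → 7 May 2036.
  Opposition Stay Credit: +329 days → 1 April 2037.
  Prosecution Delay Deduction: −347 days → 19 April 2036.
Expiry of referenced patent SV-619141:
  Base: filing + 21 years → 9 July 2035.
  Opposition Stay Credit: +83 days → 30 September 2035.
  Examination Delay Credit: +846 days → 23 January 2038.
  Prosecution Delay Deduction: −21 days → 2 January 2038.
Terminal disclaimer: SV-592857 expires on the earlier of 19 April 2036 and 2 January 2038.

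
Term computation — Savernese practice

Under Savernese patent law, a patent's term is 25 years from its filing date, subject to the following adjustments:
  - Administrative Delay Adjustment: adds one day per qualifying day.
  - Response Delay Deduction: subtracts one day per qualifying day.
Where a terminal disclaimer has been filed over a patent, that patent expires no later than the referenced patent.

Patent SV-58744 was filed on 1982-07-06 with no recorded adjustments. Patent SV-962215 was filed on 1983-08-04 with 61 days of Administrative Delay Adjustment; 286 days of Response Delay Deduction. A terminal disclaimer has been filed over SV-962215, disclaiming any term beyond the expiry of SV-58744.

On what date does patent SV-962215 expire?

Natural term of SV-962215:
  Base: filing + 25 years → 4 August 2008.
  Administrative Delay Adjustment: +61 days → 4 October 2008.
  Response Delay Deduction: −286 days → 23 December 2007.
Expiry of referenced patent SV-58744:
  Base: filing + 25 years → 6 July 2007.
Terminal disclaimer: SV-962215 expires on the earlier of 23 December 2007 and 6 July 2007.

July 6, 2007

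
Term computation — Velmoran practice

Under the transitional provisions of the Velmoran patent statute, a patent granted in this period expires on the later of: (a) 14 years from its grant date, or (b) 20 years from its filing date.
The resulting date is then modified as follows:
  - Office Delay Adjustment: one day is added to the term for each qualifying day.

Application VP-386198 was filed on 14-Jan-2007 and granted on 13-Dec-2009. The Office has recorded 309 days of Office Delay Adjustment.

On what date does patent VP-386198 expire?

November 19, 2027

(a) grant + 14 years → 13 December 2023.
(b) filing + 20 years → 14 January 2027.
Later of the two: 14 January 2027.
Office Delay Adjustment: +309 days → 19 November 2027.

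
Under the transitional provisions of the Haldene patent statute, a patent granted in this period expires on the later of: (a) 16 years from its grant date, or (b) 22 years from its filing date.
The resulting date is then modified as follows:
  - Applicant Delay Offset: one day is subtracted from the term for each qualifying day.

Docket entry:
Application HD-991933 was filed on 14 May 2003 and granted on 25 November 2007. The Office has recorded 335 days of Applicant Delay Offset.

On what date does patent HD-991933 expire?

(a) grant + 16 years → 25 November 2023.
(b) filing + 22 years → 14 May 2025.
Later of the two: 14 May 2025.
Applicant Delay Offset: −335 days → 13 June 2024.

2024-06-13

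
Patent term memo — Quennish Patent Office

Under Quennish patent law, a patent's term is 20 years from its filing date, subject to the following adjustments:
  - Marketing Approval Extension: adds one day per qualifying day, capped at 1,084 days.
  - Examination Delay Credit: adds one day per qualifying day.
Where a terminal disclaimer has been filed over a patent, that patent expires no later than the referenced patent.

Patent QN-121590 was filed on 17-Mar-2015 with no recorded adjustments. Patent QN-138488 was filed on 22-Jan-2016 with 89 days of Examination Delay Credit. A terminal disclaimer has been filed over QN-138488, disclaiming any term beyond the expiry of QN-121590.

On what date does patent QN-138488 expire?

2035-03-17

Natural term of QN-138488:
  Base: filing + 20 years → 22 January 2036.
  Examination Delay Credit: +89 days → 20 April 2036.
Expiry of referenced patent QN-121590:
  Base: filing + 20 years → 17 March 2035.
Terminal disclaimer: QN-138488 expires on the earlier of 20 April 2036 and 17 March 2035.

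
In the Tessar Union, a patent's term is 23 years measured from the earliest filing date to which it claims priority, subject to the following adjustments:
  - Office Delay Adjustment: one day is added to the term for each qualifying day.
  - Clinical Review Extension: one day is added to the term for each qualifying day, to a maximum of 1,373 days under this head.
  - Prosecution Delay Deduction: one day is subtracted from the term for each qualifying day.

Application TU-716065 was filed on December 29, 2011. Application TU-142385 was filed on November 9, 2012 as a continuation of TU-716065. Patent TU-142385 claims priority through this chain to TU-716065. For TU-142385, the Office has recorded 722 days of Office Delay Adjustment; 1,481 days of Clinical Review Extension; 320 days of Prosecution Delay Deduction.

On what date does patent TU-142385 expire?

November 8, 2039

Earliest priority filing: 29 December 2011.
Base term: 29 December 2011 + 23 years → 29 December 2034.
Office Delay Adjustment: +722 days → 20 December 2036.
Clinical Review Extension: 1481 days claimed exceeds the 1373-day cap, so +1373 days → 23 September 2040.
Prosecution Delay Deduction: −320 days → 8 November 2039.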